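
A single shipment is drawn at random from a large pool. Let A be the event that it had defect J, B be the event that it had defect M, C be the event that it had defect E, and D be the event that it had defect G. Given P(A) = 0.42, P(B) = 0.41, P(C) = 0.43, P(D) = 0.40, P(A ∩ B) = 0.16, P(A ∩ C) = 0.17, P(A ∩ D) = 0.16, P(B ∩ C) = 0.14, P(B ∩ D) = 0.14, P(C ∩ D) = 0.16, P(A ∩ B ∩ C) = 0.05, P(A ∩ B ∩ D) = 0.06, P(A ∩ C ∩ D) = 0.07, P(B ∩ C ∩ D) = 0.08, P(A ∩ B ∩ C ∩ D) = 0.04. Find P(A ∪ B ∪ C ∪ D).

0.95

P(A ∪ B ∪ C ∪ D) = 0.42 + 0.41 + 0.43 + 0.40 − 0.16 − 0.17 − 0.16 − 0.14 − 0.14 − 0.16 + 0.05 + 0.06 + 0.07 + 0.08 − 0.04 = 0.95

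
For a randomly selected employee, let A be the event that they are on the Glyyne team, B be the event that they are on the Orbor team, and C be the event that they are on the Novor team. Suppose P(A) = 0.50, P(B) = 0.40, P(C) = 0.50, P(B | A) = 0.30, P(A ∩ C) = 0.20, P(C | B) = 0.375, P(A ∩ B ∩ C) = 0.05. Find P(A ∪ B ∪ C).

0.95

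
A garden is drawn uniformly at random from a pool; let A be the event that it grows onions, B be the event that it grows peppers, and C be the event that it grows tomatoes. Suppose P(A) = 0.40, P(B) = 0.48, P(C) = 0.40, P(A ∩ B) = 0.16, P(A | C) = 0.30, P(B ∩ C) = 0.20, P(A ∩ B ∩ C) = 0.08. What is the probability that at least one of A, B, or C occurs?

P(A ∩ C) = P(C)·P(A|C) = 0.40 × 0.30 = 0.12
P(A ∪ B ∪ C) = 0.40 + 0.48 + 0.40 − 0.16 − 0.12 − 0.20 + 0.08 = 0.88

0.88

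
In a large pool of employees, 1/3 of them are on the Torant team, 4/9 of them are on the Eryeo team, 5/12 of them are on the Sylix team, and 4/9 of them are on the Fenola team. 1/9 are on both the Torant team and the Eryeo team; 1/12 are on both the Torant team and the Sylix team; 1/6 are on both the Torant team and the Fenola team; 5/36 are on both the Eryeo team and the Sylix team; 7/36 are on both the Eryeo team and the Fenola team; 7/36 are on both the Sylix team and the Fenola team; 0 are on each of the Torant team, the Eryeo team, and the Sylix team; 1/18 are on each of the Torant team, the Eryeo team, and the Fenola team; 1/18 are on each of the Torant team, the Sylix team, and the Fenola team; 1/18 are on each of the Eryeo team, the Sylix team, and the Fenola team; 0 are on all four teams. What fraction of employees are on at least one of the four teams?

11/12

Inclusion–exclusion gives
P(union) = 1/3 + 4/9 + 5/12 + 4/9 − 1/9 − 1/12 − 1/6 − 5/36 − 7/36 − 7/36 + 0 + 1/18 + 1/18 + 1/18 − 0 = 11/12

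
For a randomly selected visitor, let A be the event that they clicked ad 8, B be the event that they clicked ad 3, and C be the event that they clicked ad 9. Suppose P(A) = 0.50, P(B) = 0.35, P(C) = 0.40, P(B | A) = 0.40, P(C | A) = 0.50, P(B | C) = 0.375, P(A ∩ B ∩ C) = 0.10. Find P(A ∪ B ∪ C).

0.75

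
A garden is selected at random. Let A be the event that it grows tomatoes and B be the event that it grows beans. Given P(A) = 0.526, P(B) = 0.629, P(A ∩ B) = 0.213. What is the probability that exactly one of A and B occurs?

0.729

Using the inclusion–exclusion count for exactly one event:
P(exactly one) = 0.526 + 0.629 − 2·0.213 = 0.729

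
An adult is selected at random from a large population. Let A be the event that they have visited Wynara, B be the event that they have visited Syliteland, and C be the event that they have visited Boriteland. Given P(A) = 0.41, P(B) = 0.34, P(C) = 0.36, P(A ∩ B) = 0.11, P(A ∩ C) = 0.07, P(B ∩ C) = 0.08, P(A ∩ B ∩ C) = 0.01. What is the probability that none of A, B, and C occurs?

0.14

Inclusion–exclusion gives
P(A ∪ B ∪ C) = 0.41 + 0.34 + 0.36 − 0.11 − 0.07 − 0.08 + 0.01 = 0.86
P(none) = 1 − 0.86 = 0.14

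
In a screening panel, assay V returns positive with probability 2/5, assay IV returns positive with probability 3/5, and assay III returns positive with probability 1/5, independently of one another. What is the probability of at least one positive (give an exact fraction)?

101/125

P(none) = (1 − 2/5) × (1 − 3/5) × (1 − 1/5) = 3/5 × 2/5 × 4/5 = 24/125
P(at least one) = 1 − 24/125 = 101/125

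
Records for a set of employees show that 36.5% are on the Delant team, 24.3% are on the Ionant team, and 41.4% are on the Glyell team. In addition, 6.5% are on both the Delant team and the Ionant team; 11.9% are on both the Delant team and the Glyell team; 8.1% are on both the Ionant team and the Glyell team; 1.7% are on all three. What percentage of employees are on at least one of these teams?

By inclusion–exclusion:
P(union) = 36.5 + 24.3 + 41.4 − 6.5 − 11.9 − 8.1 + 1.7 = 77.4%

77.4%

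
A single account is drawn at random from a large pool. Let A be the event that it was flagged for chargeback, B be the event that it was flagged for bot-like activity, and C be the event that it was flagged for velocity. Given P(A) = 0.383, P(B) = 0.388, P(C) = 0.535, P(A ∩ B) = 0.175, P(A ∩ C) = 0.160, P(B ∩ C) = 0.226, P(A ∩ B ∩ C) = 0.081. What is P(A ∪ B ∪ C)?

0.826

Apply inclusion-exclusion:
P(A ∪ B ∪ C) = 0.383 + 0.388 + 0.535 − 0.175 − 0.160 − 0.226 + 0.081 = 0.826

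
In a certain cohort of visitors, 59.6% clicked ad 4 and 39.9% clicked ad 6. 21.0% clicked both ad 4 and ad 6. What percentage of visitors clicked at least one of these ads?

Inclusion–exclusion gives
P(union) = 59.6 + 39.9 − 21.0 = 78.5%

78.5%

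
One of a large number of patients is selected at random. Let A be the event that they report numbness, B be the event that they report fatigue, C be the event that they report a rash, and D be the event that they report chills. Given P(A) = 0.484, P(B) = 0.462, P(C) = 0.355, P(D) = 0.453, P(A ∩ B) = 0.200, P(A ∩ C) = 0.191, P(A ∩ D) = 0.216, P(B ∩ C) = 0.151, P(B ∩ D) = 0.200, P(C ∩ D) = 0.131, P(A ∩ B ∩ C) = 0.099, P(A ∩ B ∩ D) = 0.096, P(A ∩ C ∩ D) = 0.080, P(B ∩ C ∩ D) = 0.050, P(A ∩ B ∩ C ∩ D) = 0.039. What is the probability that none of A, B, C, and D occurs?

0.049

Apply inclusion-exclusion:
P(A ∪ B ∪ C ∪ D) = 0.484 + 0.462 + 0.355 + 0.453 − 0.200 − 0.191 − 0.216 − 0.151 − 0.200 − 0.131 + 0.099 + 0.096 + 0.080 + 0.050 − 0.039 = 0.951
P(none) = 1 − 0.951 = 0.049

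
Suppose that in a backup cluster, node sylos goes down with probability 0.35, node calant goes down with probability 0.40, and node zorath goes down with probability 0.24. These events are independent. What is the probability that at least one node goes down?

0.7036

Independence gives P(none) = ∏(1 − pᵢ).
P(none) = (1 − 0.35) × (1 − 0.40) × (1 − 0.24) = 0.65 × 0.60 × 0.76 = 0.2964
P(at least one) = 1 − 0.2964 = 0.7036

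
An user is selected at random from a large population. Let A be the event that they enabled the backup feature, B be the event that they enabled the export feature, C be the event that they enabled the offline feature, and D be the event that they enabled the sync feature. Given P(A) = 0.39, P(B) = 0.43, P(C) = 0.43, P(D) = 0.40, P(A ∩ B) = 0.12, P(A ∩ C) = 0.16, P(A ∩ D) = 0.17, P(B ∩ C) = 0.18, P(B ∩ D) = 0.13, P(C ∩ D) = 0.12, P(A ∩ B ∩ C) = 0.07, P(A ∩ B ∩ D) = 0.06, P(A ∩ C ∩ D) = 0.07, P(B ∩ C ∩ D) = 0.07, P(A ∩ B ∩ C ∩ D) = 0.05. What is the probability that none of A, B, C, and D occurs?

0.01

By inclusion-exclusion,
P(A ∪ B ∪ C ∪ D) = 0.39 + 0.43 + 0.43 + 0.40 − 0.12 − 0.16 − 0.17 − 0.18 − 0.13 − 0.12 + 0.07 + 0.06 + 0.07 + 0.07 − 0.05 = 0.99
P(none) = 1 − 0.99 = 0.01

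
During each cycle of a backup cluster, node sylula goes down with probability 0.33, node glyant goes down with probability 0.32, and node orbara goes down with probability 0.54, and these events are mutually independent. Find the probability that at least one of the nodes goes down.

0.790424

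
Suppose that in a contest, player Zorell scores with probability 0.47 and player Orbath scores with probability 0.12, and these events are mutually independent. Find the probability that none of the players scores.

0.4664

P(none) = (1 − 0.47) × (1 − 0.12) = 0.53 × 0.88 = 0.4664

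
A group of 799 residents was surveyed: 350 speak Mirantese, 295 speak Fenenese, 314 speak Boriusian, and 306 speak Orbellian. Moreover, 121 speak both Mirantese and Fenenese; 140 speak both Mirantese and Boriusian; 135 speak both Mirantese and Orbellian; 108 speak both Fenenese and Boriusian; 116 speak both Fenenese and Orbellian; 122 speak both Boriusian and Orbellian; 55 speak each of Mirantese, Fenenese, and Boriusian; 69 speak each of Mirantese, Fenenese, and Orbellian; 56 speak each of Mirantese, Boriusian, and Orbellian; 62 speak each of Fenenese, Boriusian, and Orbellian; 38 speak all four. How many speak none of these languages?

72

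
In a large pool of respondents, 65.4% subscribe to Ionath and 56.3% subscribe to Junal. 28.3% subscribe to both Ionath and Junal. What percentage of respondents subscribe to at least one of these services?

P(≥1) = 65.4 + 56.3 − 28.3 = 93.4%

93.4%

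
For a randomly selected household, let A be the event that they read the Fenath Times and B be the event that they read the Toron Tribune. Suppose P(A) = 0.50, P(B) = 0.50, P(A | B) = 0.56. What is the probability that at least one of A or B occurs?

P(A ∩ B) = P(B)·P(A|B) = 0.50 × 0.56 = 0.28
P(A ∪ B) = 0.50 + 0.50 − 0.28 = 0.72

0.72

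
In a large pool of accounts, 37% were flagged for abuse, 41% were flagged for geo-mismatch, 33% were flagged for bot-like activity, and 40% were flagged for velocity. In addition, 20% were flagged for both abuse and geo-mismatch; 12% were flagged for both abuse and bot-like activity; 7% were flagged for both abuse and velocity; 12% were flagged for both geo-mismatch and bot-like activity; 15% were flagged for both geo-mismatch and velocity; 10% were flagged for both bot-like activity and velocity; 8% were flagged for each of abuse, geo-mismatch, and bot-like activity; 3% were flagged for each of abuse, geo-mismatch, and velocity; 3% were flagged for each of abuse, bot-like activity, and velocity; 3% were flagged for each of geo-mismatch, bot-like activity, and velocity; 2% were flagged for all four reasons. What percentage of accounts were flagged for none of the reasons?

P(union) = 37 + 41 + 33 + 40 − 20 − 12 − 7 − 12 − 15 − 10 + 8 + 3 + 3 + 3 − 2 = 90%
P(none) = 100% − 90% = 10%

10%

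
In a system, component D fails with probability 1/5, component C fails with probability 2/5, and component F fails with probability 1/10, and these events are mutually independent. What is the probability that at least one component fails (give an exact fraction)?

P(none) = (1 − 1/5) × (1 − 2/5) × (1 − 1/10) = 4/5 × 3/5 × 9/10 = 54/125
P(at least one) = 1 − 54/125 = 71/125

71/125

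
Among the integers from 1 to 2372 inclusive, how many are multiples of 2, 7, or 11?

1186 + 338 + 215 − 169 − 107 − 30 + 15 = 1448

1448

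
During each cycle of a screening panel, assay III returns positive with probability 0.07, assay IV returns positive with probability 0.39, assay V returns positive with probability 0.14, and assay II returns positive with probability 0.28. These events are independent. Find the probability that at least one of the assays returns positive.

0.64872784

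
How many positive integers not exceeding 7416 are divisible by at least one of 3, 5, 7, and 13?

⌊7416/3⌋ + ⌊7416/5⌋ + ⌊7416/7⌋ + ⌊7416/13⌋ − ⌊7416/15⌋ − ⌊7416/21⌋ − ⌊7416/39⌋ − ⌊7416/35⌋ − ⌊7416/65⌋ − ⌊7416/91⌋ + ⌊7416/105⌋ + ⌊7416/195⌋ + ⌊7416/273⌋ + ⌊7416/455⌋ − ⌊7416/1365⌋ = 2472 + 1483 + 1059 + 570 − 494 − 353 − 190 − 211 − 114 − 81 + 70 + 38 + 27 + 16 − 5 = 4287

4287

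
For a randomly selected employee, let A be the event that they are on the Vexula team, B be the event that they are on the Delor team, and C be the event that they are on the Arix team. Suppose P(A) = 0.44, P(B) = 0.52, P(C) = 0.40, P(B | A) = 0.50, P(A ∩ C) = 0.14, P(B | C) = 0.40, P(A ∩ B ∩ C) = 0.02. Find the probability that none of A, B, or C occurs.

P(A ∩ B) = P(A)·P(B|A) = 0.44 × 0.50 = 0.22
P(B ∩ C) = P(C)·P(B|C) = 0.40 × 0.40 = 0.16
By inclusion–exclusion:
P(A ∪ B ∪ C) = 0.44 + 0.52 + 0.40 − 0.22 − 0.14 − 0.16 + 0.02 = 0.86
P(none) = 1 − 0.86 = 0.14

0.14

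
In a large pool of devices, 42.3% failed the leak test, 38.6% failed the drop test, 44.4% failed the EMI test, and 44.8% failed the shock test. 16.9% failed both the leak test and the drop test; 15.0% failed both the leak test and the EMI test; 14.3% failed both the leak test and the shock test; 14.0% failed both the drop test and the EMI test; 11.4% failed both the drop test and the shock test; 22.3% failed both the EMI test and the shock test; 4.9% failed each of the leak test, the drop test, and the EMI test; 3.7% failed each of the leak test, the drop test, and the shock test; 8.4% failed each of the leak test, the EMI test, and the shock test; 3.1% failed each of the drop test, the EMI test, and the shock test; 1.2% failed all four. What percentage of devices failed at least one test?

By inclusion–exclusion:
P(union) = 42.3 + 38.6 + 44.4 + 44.8 − 16.9 − 15.0 − 14.3 − 14.0 − 11.4 − 22.3 + 4.9 + 3.7 + 8.4 + 3.1 − 1.2 = 95.1%

95.1%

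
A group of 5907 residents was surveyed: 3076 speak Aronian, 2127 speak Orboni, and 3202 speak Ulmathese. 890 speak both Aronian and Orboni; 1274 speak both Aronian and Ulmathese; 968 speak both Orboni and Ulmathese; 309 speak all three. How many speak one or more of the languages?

By inclusion–exclusion:
|union| = 3076 + 2127 + 3202 − 890 − 1274 − 968 + 309 = 5582

5582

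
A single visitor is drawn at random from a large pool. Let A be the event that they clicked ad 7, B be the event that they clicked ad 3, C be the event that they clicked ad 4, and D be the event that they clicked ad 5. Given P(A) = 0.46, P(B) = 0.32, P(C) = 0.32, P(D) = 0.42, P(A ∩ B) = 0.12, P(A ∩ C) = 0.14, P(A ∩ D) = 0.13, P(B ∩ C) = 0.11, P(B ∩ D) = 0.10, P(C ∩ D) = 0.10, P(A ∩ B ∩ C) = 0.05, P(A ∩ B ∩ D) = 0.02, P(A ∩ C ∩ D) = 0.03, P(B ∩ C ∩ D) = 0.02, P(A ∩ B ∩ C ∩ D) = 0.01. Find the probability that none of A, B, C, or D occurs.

P(A ∪ B ∪ C ∪ D) = 0.46 + 0.32 + 0.32 + 0.42 − 0.12 − 0.14 − 0.13 − 0.11 − 0.10 − 0.10 + 0.05 + 0.02 + 0.03 + 0.02 − 0.01 = 0.93
P(none) = 1 − 0.93 = 0.07

0.07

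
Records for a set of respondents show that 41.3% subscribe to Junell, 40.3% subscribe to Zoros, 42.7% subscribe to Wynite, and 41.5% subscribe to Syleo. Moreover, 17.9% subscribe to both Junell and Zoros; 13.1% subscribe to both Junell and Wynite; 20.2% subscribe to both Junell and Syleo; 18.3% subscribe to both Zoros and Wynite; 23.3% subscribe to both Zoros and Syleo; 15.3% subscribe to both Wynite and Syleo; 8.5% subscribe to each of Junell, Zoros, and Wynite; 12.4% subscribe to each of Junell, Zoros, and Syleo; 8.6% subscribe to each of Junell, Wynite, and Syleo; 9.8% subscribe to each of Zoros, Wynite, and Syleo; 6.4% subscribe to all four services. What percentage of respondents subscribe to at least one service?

90.6%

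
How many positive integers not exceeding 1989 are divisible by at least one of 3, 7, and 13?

Apply inclusion-exclusion:
floor(1989/3) + floor(1989/7) + floor(1989/13) − floor(1989/21) − floor(1989/39) − floor(1989/91) + floor(1989/273) = 663 + 284 + 153 − 94 − 51 − 21 + 7 = 941

941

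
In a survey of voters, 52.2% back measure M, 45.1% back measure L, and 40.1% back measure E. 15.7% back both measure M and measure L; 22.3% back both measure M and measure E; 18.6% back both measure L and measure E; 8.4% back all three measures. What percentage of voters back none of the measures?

10.8%

P(union) = 52.2 + 45.1 + 40.1 − 15.7 − 22.3 − 18.6 + 8.4 = 89.2%
P(none) = 100% − 89.2% = 10.8%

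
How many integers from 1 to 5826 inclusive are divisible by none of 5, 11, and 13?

Using inclusion–exclusion:
floor(5826/5) + floor(5826/11) + floor(5826/13) − floor(5826/55) − floor(5826/65) − floor(5826/143) + floor(5826/715) = 1165 + 529 + 448 − 105 − 89 − 40 + 8 = 1916
5826 − 1916 = 3910

3910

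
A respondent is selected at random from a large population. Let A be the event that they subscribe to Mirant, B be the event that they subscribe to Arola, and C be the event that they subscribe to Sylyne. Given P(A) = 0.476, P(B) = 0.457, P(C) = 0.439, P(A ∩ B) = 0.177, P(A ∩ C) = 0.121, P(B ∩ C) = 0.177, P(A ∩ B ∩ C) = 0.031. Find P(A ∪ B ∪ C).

0.928

By inclusion–exclusion:
P(A ∪ B ∪ C) = 0.476 + 0.457 + 0.439 − 0.177 − 0.121 − 0.177 + 0.031 = 0.928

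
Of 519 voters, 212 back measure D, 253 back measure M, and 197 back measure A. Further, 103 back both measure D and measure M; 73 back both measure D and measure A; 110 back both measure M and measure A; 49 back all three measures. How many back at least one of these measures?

425

By inclusion-exclusion,
N(≥1) = 212 + 253 + 197 − 103 − 73 − 110 + 49 = 425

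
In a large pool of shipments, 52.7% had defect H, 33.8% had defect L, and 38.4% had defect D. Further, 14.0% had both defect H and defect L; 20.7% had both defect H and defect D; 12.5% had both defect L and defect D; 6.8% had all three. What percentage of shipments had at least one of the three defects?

P(≥1) = 52.7 + 33.8 + 38.4 − 14.0 − 20.7 − 12.5 + 6.8 = 84.5%

84.5%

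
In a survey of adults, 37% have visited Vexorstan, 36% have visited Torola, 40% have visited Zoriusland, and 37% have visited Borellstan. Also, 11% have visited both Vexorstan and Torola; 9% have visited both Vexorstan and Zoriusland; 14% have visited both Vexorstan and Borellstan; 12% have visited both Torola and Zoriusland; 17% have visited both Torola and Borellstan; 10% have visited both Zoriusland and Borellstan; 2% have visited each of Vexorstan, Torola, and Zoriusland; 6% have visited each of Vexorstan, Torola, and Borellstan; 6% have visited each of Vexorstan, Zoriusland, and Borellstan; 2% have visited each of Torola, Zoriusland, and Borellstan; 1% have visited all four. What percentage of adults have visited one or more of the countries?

92%

P(≥1) = 37 + 36 + 40 + 37 − 11 − 9 − 14 − 12 − 17 − 10 + 2 + 6 + 6 + 2 − 1 = 92%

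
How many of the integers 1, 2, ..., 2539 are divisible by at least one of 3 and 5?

floor(2539/3) + floor(2539/5) − floor(2539/15) = 846 + 507 − 169 = 1184

1184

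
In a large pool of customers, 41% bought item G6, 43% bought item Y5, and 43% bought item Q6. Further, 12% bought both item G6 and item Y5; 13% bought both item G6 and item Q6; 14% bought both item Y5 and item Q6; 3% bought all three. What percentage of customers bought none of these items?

9%

By inclusion-exclusion,
P(≥1) = 41 + 43 + 43 − 12 − 13 − 14 + 3 = 91%
P(none) = 100% − 91% = 9%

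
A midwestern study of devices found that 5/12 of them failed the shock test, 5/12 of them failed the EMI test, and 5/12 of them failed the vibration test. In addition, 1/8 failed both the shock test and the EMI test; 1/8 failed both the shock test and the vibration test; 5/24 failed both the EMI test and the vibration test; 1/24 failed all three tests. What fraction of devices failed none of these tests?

Inclusion–exclusion gives
P(≥1) = 5/12 + 5/12 + 5/12 − 1/8 − 1/8 − 5/24 + 1/24 = 5/6
P(none) = 1 − 5/6 = 1/6

1/6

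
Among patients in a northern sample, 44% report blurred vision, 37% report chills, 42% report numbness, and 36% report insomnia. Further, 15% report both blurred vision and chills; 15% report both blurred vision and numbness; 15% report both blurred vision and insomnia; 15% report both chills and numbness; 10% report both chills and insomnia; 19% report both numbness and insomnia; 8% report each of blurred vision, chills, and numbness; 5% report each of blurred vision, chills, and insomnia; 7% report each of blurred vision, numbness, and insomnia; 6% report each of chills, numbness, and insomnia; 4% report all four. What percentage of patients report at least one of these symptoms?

92%

Using inclusion–exclusion:
P(at least one) = 44 + 37 + 42 + 36 − 15 − 15 − 15 − 15 − 10 − 19 + 8 + 5 + 7 + 6 − 4 = 92%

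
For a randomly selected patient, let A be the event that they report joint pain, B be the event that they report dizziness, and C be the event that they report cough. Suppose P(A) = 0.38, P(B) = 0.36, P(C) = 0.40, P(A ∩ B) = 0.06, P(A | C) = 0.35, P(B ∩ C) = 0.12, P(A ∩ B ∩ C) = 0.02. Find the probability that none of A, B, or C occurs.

P(A ∩ C) = P(C)·P(A|C) = 0.40 × 0.35 = 0.14
P(A ∪ B ∪ C) = 0.38 + 0.36 + 0.40 − 0.06 − 0.14 − 0.12 + 0.02 = 0.84
P(none) = 1 − 0.84 = 0.16

0.16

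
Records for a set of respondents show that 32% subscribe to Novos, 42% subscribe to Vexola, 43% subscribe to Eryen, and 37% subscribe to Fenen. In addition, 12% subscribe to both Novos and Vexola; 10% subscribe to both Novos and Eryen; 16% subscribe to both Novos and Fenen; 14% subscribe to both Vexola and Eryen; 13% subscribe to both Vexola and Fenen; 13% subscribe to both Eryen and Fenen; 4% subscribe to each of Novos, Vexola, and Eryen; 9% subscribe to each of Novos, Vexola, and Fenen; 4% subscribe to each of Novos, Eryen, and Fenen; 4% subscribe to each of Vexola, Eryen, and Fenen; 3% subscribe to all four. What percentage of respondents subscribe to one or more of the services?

P(union) = 32 + 42 + 43 + 37 − 12 − 10 − 16 − 14 − 13 − 13 + 4 + 9 + 4 + 4 − 3 = 94%

94%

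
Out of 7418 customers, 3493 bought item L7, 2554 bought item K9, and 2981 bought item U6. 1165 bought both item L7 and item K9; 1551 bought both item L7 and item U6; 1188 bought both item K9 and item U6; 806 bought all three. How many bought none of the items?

By inclusion-exclusion,
|union| = 3493 + 2554 + 2981 − 1165 − 1551 − 1188 + 806 = 5930
None: 7418 − 5930 = 1488

1488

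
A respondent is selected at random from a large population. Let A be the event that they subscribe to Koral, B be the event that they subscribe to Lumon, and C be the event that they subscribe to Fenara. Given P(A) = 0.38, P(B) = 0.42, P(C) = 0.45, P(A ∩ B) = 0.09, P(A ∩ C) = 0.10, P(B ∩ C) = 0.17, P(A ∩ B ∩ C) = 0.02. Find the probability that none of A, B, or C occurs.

0.09

Using inclusion–exclusion:
P(A ∪ B ∪ C) = 0.38 + 0.42 + 0.45 − 0.09 − 0.10 − 0.17 + 0.02 = 0.91
P(none) = 1 − 0.91 = 0.09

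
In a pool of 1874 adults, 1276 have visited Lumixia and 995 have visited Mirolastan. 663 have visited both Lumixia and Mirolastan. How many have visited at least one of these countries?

1608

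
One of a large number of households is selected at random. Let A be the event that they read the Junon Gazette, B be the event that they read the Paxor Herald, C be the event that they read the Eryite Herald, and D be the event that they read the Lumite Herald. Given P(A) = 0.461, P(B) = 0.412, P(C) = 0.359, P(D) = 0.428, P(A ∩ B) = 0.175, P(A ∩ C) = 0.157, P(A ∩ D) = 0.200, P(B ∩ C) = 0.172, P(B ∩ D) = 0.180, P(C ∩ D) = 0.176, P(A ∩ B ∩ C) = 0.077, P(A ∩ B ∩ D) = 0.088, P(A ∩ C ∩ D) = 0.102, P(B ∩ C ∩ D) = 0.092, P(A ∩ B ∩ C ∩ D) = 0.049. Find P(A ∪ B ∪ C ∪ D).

By inclusion-exclusion,
P(A ∪ B ∪ C ∪ D) = 0.461 + 0.412 + 0.359 + 0.428 − 0.175 − 0.157 − 0.200 − 0.172 − 0.180 − 0.176 + 0.077 + 0.088 + 0.102 + 0.092 − 0.049 = 0.910

0.910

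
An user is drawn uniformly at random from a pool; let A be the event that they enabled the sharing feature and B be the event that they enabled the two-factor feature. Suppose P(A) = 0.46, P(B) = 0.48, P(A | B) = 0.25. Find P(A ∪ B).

0.82

P(A ∩ B) = P(B)·P(A|B) = 0.48 × 0.25 = 0.12
Inclusion–exclusion gives
P(A ∪ B) = 0.46 + 0.48 − 0.12 = 0.82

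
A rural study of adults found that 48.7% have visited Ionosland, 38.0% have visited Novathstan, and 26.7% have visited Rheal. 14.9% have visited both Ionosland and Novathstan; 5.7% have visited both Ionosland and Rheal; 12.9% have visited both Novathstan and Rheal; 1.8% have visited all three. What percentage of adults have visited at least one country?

Inclusion–exclusion gives
P(≥1) = 48.7 + 38.0 + 26.7 − 14.9 − 5.7 − 12.9 + 1.8 = 81.7%

81.7%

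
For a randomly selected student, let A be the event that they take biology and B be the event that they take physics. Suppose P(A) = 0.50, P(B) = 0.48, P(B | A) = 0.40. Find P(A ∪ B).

0.78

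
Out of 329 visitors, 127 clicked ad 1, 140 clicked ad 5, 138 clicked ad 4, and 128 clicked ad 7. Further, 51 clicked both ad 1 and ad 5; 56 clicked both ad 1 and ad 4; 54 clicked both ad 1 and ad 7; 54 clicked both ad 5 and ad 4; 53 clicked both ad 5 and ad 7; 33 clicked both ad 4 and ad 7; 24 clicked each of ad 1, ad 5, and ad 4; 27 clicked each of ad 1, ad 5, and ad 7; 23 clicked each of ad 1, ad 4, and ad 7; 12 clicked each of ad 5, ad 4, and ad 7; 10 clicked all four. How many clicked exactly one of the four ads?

149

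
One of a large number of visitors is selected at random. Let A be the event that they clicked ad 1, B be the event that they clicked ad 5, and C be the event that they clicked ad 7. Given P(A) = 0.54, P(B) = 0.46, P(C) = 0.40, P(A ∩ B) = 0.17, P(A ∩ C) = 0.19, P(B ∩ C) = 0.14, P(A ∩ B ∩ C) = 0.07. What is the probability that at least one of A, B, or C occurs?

0.97

By inclusion–exclusion:
P(A ∪ B ∪ C) = 0.54 + 0.46 + 0.40 − 0.17 − 0.19 − 0.14 + 0.07 = 0.97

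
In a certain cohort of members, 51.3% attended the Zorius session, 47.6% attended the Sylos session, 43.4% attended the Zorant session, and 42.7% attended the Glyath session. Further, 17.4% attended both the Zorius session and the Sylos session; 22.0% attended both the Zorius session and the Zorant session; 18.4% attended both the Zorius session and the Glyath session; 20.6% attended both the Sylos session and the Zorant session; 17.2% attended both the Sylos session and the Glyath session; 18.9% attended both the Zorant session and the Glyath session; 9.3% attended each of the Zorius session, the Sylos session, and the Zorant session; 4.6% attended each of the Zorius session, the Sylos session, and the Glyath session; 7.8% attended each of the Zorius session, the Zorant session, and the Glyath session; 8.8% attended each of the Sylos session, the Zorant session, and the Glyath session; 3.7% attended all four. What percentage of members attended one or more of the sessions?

97.3%

Using inclusion–exclusion:
P(at least one) = 51.3 + 47.6 + 43.4 + 42.7 − 17.4 − 22.0 − 18.4 − 20.6 − 17.2 − 18.9 + 9.3 + 4.6 + 7.8 + 8.8 − 3.7 = 97.3%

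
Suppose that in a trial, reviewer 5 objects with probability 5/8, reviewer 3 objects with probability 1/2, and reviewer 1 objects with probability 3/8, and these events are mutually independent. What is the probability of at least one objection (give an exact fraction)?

Since the events are independent, P(none) is the product of the individual non-occurrence probabilities.
P(none) = (1 − 5/8) × (1 − 1/2) × (1 − 3/8) = 3/8 × 1/2 × 5/8 = 15/128
P(at least one) = 1 − 15/128 = 113/128

113/128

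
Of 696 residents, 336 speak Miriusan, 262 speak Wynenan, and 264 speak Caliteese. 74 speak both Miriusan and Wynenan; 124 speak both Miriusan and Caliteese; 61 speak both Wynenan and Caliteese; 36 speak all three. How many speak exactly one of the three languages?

452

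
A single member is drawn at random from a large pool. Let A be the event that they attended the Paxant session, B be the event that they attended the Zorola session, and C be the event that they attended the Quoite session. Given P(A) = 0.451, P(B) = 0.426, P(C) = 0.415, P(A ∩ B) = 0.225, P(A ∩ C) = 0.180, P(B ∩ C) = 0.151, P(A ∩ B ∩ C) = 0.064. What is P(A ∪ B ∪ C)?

0.800

Inclusion–exclusion gives
P(A ∪ B ∪ C) = 0.451 + 0.426 + 0.415 − 0.225 − 0.180 − 0.151 + 0.064 = 0.800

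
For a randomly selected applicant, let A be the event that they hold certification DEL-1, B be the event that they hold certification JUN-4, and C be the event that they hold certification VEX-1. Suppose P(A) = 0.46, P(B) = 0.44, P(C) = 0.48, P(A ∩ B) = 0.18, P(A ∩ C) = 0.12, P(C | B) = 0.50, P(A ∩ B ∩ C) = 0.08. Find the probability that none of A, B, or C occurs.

0.06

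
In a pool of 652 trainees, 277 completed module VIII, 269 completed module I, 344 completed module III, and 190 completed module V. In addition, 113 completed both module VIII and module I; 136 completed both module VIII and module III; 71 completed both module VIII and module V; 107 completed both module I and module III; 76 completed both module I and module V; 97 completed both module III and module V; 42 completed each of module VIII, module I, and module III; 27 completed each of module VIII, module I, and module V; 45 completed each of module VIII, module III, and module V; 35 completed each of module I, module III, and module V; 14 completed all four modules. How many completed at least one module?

By inclusion-exclusion,
|union| = 277 + 269 + 344 + 190 − 113 − 136 − 71 − 107 − 76 − 97 + 42 + 27 + 45 + 35 − 14 = 615

615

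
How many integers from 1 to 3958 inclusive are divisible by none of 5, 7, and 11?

2468

By inclusion–exclusion:
791 + 565 + 359 − 113 − 71 − 51 + 10 = 1490
3958 − 1490 = 2468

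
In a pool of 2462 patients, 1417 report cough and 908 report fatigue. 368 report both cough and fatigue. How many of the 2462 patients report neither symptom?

505

|at least one| = 1417 + 908 − 368 = 1957
None: 2462 − 1957 = 505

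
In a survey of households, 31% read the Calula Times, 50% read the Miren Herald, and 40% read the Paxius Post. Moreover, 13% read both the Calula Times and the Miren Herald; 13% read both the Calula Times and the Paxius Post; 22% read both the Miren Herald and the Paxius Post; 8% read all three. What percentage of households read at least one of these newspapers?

Inclusion–exclusion gives
P(at least one) = 31 + 50 + 40 − 13 − 13 − 22 + 8 = 81%

81%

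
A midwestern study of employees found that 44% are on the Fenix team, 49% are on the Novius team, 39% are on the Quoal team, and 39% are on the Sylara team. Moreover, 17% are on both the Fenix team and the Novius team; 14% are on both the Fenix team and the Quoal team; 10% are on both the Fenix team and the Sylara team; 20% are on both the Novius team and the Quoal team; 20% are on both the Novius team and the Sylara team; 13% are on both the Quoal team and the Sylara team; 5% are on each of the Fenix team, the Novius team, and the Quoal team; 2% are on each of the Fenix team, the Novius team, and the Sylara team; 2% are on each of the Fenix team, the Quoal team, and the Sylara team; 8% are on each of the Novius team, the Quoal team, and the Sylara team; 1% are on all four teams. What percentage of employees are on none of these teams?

7%

P(at least one) = 44 + 49 + 39 + 39 − 17 − 14 − 10 − 20 − 20 − 13 + 5 + 2 + 2 + 8 − 1 = 93%
P(none) = 100% − 93% = 7%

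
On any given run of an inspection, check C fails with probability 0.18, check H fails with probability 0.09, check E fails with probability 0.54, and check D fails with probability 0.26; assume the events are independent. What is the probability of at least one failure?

Independence gives P(none) = ∏(1 − pᵢ).
P(none) = (1 − 0.18) × (1 − 0.09) × (1 − 0.54) × (1 − 0.26) = 0.82 × 0.91 × 0.46 × 0.74 = 0.25400648
P(at least one) = 1 − 0.25400648 = 0.74599352

0.74599352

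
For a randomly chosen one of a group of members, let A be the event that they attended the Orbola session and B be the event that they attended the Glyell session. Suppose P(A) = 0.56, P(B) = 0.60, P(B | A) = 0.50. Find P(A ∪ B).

0.88

P(A ∩ B) = P(A)·P(B|A) = 0.56 × 0.50 = 0.28
By inclusion–exclusion:
P(A ∪ B) = 0.56 + 0.60 − 0.28 = 0.88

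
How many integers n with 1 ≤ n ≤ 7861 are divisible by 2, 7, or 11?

4798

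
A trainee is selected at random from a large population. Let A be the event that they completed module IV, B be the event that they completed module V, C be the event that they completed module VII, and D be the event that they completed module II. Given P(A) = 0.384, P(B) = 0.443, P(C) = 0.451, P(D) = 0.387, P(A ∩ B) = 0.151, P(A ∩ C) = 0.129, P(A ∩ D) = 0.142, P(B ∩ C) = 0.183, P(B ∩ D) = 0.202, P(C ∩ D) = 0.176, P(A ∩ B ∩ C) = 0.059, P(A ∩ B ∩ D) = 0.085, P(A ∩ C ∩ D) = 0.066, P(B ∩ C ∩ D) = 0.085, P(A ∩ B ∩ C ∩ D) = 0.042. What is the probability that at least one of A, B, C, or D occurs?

Inclusion–exclusion gives
P(A ∪ B ∪ C ∪ D) = 0.384 + 0.443 + 0.451 + 0.387 − 0.151 − 0.129 − 0.142 − 0.183 − 0.202 − 0.176 + 0.059 + 0.085 + 0.066 + 0.085 − 0.042 = 0.935

0.935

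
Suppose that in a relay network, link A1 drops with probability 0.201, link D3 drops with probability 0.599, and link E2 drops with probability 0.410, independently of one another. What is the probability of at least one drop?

0.81096459

P(none) = (1 − 0.201) × (1 − 0.599) × (1 − 0.410) = 0.799 × 0.401 × 0.590 = 0.18903541
P(at least one) = 1 − 0.18903541 = 0.81096459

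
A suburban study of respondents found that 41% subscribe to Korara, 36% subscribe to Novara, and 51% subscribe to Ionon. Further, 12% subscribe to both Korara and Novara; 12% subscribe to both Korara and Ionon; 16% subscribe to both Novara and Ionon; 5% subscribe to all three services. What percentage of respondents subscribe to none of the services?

7%

P(≥1) = 41 + 36 + 51 − 12 − 12 − 16 + 5 = 93%
P(none) = 100% − 93% = 7%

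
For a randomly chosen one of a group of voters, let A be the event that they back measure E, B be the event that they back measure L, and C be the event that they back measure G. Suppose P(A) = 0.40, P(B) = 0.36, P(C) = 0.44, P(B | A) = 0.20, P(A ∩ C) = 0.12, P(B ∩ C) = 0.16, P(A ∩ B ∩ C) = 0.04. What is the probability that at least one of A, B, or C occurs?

P(A ∩ B) = P(A)·P(B|A) = 0.40 × 0.20 = 0.08
By inclusion-exclusion,
P(A ∪ B ∪ C) = 0.40 + 0.36 + 0.44 − 0.08 − 0.12 − 0.16 + 0.04 = 0.88

0.88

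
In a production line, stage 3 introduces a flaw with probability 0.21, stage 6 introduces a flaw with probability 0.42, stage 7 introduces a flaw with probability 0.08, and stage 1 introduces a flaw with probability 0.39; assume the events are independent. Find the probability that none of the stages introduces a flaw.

0.25714184

Independence gives P(none) = ∏(1 − pᵢ).
P(none) = (1 − 0.21) × (1 − 0.42) × (1 − 0.08) × (1 − 0.39) = 0.79 × 0.58 × 0.92 × 0.61 = 0.25714184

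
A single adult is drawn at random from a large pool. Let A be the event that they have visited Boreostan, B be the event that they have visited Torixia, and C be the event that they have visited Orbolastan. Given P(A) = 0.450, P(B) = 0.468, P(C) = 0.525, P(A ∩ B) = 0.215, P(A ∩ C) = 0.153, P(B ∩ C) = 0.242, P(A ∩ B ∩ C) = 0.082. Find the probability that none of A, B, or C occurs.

P(A ∪ B ∪ C) = 0.450 + 0.468 + 0.525 − 0.215 − 0.153 − 0.242 + 0.082 = 0.915
P(none) = 1 − 0.915 = 0.085

0.085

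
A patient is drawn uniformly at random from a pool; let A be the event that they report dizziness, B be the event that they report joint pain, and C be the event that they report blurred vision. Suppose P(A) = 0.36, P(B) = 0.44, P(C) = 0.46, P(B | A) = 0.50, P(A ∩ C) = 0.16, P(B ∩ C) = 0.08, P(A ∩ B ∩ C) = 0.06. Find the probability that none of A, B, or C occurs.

P(A ∩ B) = P(A)·P(B|A) = 0.36 × 0.50 = 0.18
P(A ∪ B ∪ C) = 0.36 + 0.44 + 0.46 − 0.18 − 0.16 − 0.08 + 0.06 = 0.90
P(none) = 1 − 0.90 = 0.10

0.10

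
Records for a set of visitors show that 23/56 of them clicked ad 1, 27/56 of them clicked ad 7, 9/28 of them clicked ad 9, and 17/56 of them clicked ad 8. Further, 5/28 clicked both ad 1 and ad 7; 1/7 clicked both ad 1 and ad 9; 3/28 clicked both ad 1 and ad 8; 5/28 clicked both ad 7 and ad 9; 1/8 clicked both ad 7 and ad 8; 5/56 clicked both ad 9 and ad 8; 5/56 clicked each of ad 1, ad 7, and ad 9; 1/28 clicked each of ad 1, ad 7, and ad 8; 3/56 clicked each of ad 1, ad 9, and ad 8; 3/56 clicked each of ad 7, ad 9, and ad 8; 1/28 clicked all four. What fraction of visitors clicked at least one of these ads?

25/28

Inclusion–exclusion gives
P(at least one) = 23/56 + 27/56 + 9/28 + 17/56 − 5/28 − 1/7 − 3/28 − 5/28 − 1/8 − 5/56 + 5/56 + 1/28 + 3/56 + 3/56 − 1/28 = 25/28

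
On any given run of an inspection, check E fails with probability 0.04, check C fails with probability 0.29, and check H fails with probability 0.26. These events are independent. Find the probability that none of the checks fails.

0.504384

P(none) = (1 − 0.04) × (1 − 0.29) × (1 − 0.26) = 0.96 × 0.71 × 0.74 = 0.504384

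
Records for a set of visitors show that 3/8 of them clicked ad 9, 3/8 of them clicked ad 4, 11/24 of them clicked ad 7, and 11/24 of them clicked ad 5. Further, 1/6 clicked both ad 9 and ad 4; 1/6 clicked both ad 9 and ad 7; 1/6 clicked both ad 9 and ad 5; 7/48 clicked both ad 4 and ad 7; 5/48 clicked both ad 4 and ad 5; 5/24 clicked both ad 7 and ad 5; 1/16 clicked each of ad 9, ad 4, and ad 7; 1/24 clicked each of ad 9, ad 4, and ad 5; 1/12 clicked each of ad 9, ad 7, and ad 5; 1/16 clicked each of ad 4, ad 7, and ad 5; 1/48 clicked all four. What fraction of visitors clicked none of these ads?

1/16

P(≥1) = 3/8 + 3/8 + 11/24 + 11/24 − 1/6 − 1/6 − 1/6 − 7/48 − 5/48 − 5/24 + 1/16 + 1/24 + 1/12 + 1/16 − 1/48 = 15/16
P(none) = 1 − 15/16 = 1/16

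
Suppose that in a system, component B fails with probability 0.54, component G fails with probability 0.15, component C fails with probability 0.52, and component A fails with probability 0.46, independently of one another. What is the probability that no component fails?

0.1013472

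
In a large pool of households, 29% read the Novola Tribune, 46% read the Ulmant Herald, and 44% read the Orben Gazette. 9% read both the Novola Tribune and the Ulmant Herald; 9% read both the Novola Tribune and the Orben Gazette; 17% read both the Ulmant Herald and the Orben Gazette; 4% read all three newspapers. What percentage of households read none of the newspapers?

Inclusion–exclusion gives
P(at least one) = 29 + 46 + 44 − 9 − 9 − 17 + 4 = 88%
P(none) = 100% − 88% = 12%

12%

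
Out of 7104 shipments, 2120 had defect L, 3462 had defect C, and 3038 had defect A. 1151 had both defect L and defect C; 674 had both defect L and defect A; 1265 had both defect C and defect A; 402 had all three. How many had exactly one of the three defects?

3646

N(exactly one) = 2120 + 3462 + 3038 − 2·1151 − 2·674 − 2·1265 + 3·402 = 3646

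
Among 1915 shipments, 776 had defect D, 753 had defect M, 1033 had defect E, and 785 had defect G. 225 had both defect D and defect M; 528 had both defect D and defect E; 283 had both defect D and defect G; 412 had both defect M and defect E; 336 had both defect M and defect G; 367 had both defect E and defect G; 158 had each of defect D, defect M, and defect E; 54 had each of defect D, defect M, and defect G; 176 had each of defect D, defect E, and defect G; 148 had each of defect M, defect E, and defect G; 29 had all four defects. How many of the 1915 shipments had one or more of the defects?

|at least one| = 776 + 753 + 1033 + 785 − 225 − 528 − 283 − 412 − 336 − 367 + 158 + 54 + 176 + 148 − 29 = 1703

1703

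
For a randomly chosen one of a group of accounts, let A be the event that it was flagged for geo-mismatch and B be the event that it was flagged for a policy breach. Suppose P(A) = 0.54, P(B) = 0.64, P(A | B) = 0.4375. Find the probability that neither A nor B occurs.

0.10

P(A ∩ B) = P(B)·P(A|B) = 0.64 × 0.4375 = 0.28
Inclusion–exclusion gives
P(A ∪ B) = 0.54 + 0.64 − 0.28 = 0.90
P(none) = 1 − 0.90 = 0.10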